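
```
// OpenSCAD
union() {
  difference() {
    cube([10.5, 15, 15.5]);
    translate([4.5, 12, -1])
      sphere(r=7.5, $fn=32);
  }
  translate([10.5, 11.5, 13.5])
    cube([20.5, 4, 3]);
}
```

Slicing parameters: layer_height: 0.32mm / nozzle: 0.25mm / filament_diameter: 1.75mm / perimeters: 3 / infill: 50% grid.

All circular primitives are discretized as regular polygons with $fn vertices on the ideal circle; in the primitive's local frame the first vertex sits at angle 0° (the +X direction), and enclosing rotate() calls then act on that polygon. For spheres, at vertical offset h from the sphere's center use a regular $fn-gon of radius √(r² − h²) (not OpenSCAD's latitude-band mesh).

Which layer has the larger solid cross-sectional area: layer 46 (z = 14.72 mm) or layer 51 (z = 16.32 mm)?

layer 46 (z = 14.72 mm)

Layer 46 (z = 14.72): the cube is present — its section is the full 10.5×15 rectangle (area 157.50 mm²); the sphere at (4.5, 12) is not intersected at this z (|z−center|=15.720 > r=7.5); Taking the first minus the rest: none of the subtracted shapes is present at this height, so the 10.5×15 cube is unchanged — area = 157.50 mm²; the cube at (10.5, 11.5) (footprint 20.5×4) is included at this height (area 82.00 mm²); Taking the union: the 2 present regions share edge segments without overlapping in area, so areas simply add but the touching pieces fuse into one outline (the shared edge portions become interior and drop out of the boundary) — area = 239.50 mm². So its area = 239.50 mm². Layer 51 (z = 16.32): the cube is not intersected at this z (z outside [0, 15.5]); the sphere at (4.5, 12) is not intersected at this z (|z−center|=17.320 > r=7.5); Subtracting the remaining from the first: the first operand is absent here, so nothing remains; the cube at (10.5, 11.5) (footprint 20.5×4) is included at this height (area 82.00 mm²); Taking the union: only the 20.5×4 cube at (10.5, 11.5) is present, so the union is just that shape — area = 82.00 mm². So its area = 82.00 mm². Layer 46 is larger (239.50 vs 82.00 mm²).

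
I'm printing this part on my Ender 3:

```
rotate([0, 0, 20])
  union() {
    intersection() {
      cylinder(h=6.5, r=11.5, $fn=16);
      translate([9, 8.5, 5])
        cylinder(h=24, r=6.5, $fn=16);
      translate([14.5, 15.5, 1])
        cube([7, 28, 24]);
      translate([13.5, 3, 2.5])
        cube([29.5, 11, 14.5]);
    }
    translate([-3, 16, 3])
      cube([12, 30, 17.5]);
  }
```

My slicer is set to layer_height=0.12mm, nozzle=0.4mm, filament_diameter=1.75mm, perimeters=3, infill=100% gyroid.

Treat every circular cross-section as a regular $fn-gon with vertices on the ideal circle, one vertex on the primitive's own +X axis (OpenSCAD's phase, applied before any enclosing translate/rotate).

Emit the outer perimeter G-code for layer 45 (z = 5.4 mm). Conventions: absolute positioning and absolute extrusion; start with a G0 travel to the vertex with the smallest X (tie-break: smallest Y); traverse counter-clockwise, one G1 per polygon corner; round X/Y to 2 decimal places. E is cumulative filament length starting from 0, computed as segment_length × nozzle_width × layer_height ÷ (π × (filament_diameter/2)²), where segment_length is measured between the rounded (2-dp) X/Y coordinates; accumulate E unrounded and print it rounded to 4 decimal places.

G0 X-18.55 Y42.20 Z5.40
G1 X-8.29 Y14.01 E0.5987
G1 X2.98 Y18.11 E0.8380
G1 X-7.28 Y46.30 E1.4367
G1 X-18.55 Y42.20 E1.6760

At z = 5.4 mm: the r=11.5 cylinder gives a regular 16-gon of circumradius 11.5 (constant along its height); the cylinder at (9, 8.5): section is a regular 16-gon, circumradius r=6.5; the cube at (14.5, 15.5) is present — its section is the full 7×28 rectangle; the 29.5×11 cube at (13.5, 3) contributes its full rectangle; Keeping only the common overlap: the r=6.5 cylinder at (9, 8.5) partially overlaps the r=11.5 cylinder; clipping to the common part keeps 44.55 mm²; the 7×28 cube at (14.5, 15.5) does not overlap the running intersection (empty); the 29.5×11 cube at (13.5, 3) does not overlap the running intersection (empty) — nothing remains; the cube at (-3, 16) (footprint 12×30) is included at this height; Merging all regions: only the 12×30 cube at (-3, 16) is present, so the union is just that shape — 1 connected region; (whole slice rotated 20° about Z — lengths, areas and connectivity unchanged). The outline is a single polygon with 4 vertices. Extrusion per mm of travel: 0.4 × 0.12 / (π × 0.875²) = 0.019956. Accumulating E over each segment gives final E = 1.6760.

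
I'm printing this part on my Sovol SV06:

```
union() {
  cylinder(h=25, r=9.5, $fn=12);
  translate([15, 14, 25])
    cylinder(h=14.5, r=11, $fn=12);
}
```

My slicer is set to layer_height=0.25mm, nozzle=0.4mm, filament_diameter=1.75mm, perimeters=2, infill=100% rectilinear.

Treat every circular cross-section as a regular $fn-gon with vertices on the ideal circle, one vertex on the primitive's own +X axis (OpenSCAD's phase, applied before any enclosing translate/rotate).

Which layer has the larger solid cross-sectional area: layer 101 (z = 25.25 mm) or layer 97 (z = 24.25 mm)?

layer 101 (z = 25.25 mm)

Layer 101 (z = 25.25): the cylinder does not reach this height (z outside [0, 25]); the r=11 cylinder at (15, 14) gives a regular 12-gon of circumradius 11 (constant along its height) (area = (12/2)·11.000²·sin(360°/12) = 363.00 mm²); Merging all regions: only the r=11 cylinder at (15, 14) is present, so the union is just that shape — area = 363.00 mm². So its area = 363.00 mm². Layer 97 (z = 24.25): the r=9.5 cylinder contributes a regular 12-gon of circumradius 9.5 (area = (12/2)·9.500²·sin(360°/12) = 270.75 mm²); the cylinder at (15, 14) is not intersected at this z (z outside [25, 39.5]); Taking the union: only the r=9.5 cylinder is present, so the union is just that shape — area = 270.75 mm². So its area = 270.75 mm². Layer 101 is larger (363.00 vs 270.75 mm²).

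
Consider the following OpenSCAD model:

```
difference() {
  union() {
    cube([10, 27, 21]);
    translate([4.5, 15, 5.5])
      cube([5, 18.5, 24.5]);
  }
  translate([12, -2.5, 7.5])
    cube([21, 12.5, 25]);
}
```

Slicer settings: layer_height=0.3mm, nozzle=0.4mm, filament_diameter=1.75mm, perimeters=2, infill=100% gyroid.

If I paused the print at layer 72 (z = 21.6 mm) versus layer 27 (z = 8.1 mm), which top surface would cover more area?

Layer 72 (z = 21.6): the cube is absent (z outside [0, 21]); the cube at (4.5, 15) is present — its section is the full 5×18.5 rectangle (area 92.50 mm²); Merging all regions: only the 5×18.5 cube at (4.5, 15) is present, so the union is just that shape — area = 92.50 mm²; the cube at (12, -2.5) is present — its section is the full 21×12.5 rectangle (area 262.50 mm²); After the difference (first − rest): starting from that combined region (92.50 mm²), the 21×12.5 cube at (12, -2.5) misses the remaining region (no effect) — area = 92.50 mm². So its area = 92.50 mm². Layer 27 (z = 8.1): the cube (footprint 10×27) is included at this height (area 270.00 mm²); the 5×18.5 cube at (4.5, 15) contributes its full rectangle (area 92.50 mm²); Taking the union: the regions partially overlap — summed areas 362.50 mm² minus the doubly-counted overlap 60.00 mm² gives 302.50 mm² — area = 302.50 mm²; the 21×12.5 cube at (12, -2.5) contributes its full rectangle (area 262.50 mm²); After the difference (first − rest): starting from the result so far (302.50 mm²), the 21×12.5 cube at (12, -2.5) misses the remaining region (no effect) — area = 302.50 mm². So its area = 302.50 mm². Layer 27 is larger (302.50 vs 92.50 mm²).

layer 27 (z = 8.1 mm)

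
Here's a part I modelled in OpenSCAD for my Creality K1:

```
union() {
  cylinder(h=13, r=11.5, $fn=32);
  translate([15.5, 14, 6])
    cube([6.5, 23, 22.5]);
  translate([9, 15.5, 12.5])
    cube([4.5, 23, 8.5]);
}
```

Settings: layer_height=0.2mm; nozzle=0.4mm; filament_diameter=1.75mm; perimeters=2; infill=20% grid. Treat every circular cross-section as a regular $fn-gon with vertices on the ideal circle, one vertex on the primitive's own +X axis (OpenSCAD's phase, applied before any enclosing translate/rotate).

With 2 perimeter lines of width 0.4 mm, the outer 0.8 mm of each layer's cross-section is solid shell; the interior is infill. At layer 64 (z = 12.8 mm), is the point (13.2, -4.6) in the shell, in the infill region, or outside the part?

outside

At z = 12.8 mm: the r=11.5 cylinder contributes a regular 32-gon of circumradius 11.5; the cube at (15.5, 14) (footprint 6.5×23) is included at this height; the 4.5×23 cube at (9, 15.5) contributes its full rectangle; Taking the union: the 3 present regions are separate (no shared area or edge), so areas and boundary lengths simply add and each stays a separate island — 3 connected regions. Overall, the cross-section has 3 separate islands. The nearest boundary edge runs (11.28, -2.24)→(10.62, -4.40); distance from the point to it = 2.52 mm. The point is not inside any of the regions above, so it lies outside the cross-section (2.52 mm from the nearest boundary).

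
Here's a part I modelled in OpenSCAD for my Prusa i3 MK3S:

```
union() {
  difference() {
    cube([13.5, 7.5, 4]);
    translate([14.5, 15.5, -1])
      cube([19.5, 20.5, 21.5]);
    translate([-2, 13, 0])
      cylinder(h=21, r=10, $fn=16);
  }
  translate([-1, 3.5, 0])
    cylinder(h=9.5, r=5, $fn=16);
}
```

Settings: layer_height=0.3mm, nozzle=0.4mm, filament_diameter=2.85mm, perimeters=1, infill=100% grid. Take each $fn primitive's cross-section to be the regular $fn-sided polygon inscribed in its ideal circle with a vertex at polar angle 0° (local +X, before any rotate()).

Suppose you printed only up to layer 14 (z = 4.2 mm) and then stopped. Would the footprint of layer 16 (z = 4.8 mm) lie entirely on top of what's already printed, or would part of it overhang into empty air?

Compare the two slices. At z = 4.2: the cube is not intersected at this z (z outside [0, 4]); the cube at (14.5, 15.5) (footprint 19.5×20.5) is included at this height (area 399.75 mm²); the r=10 cylinder at (-2, 13) contributes a regular 16-gon of circumradius 10 (area = (16/2)·10.000²·sin(360°/16) = 306.15 mm²); Subtracting the remaining from the first: the first operand is absent here, so nothing remains; the r=5 cylinder at (-1, 3.5) contributes a regular 16-gon of circumradius 5 (area = (16/2)·5.000²·sin(360°/16) = 76.54 mm²); Merging all regions: only the r=5 cylinder at (-1, 3.5) is present, so the union is just that shape — area = 76.54 mm². At z = 4.8: the cube does not reach this height (z outside [0, 4]); the cube at (14.5, 15.5) is present — its section is the full 19.5×20.5 rectangle (area 399.75 mm²); the r=10 cylinder at (-2, 13) gives a regular 16-gon of circumradius 10 (constant along its height) (area = (16/2)·10.000²·sin(360°/16) = 306.15 mm²); After the difference (first − rest): the first operand is absent here, so nothing remains; the cylinder at (-1, 3.5): section is a regular 16-gon, circumradius r=5 (area = (16/2)·5.000²·sin(360°/16) = 76.54 mm²); Taking the union: only the r=5 cylinder at (-1, 3.5) is present, so the union is just that shape — area = 76.54 mm². Checking containment: the cross-section at z = 4.8 is a subset of the cross-section at z = 4.2.

entirely on top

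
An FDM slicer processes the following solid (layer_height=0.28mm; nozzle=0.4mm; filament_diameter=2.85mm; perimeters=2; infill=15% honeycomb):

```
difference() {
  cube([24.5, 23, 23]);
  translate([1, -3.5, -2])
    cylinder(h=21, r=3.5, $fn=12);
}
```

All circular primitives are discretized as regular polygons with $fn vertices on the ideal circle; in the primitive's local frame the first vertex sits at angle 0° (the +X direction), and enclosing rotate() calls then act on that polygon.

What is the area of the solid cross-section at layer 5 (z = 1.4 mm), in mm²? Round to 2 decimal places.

At z = 1.4 mm: the cube is present — its section is the full 24.5×23 rectangle (area 563.50 mm²); the r=3.5 cylinder at (1, -3.5) gives a regular 12-gon of circumradius 3.5 (constant along its height) (area = (12/2)·3.500²·sin(360°/12) = 36.75 mm²); After the difference (first − rest): starting from the 24.5×23 cube (563.50 mm²), the r=3.5 cylinder at (1, -3.5) misses the remaining region (no effect) — area = 563.50 mm². Overall, the cross-section is a single solid region. Net area = 563.50 mm².

563.50 mm²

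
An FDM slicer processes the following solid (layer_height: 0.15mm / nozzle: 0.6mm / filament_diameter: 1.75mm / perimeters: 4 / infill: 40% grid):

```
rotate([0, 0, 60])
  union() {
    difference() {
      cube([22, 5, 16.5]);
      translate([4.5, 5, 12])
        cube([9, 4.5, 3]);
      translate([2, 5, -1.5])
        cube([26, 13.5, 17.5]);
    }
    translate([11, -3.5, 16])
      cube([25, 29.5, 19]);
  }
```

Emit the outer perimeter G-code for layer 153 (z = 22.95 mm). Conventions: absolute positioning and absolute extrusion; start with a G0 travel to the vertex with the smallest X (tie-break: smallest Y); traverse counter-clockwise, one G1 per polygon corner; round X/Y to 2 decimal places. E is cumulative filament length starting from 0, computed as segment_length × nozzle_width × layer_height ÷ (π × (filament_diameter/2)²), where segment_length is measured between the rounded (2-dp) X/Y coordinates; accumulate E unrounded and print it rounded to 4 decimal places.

At z = 22.95 mm: the cube is absent (z outside [0, 16.5]); the cube at (4.5, 5) does not reach this height (z outside [12, 15]); the cube at (2, 5) does not reach this height (z outside [-1.5, 16]); After the difference (first − rest): the first operand is absent here, so nothing remains; the cube at (11, -3.5) (footprint 25×29.5) is included at this height; Taking the union: only the 25×29.5 cube at (11, -3.5) is present, so the union is just that shape — 1 connected region; (whole slice rotated 60° about Z — lengths, areas and connectivity unchanged). The outline is a single polygon with 4 vertices. Extrusion per mm of travel: 0.6 × 0.15 / (π × 0.875²) = 0.037418. Accumulating E over each segment gives final E = 4.0786.

G0 X-17.02 Y22.53 Z22.95
G1 X8.53 Y7.78 E1.1039
G1 X21.03 Y29.43 E2.0393
G1 X-4.52 Y44.18 E3.1432
G1 X-17.02 Y22.53 E4.0786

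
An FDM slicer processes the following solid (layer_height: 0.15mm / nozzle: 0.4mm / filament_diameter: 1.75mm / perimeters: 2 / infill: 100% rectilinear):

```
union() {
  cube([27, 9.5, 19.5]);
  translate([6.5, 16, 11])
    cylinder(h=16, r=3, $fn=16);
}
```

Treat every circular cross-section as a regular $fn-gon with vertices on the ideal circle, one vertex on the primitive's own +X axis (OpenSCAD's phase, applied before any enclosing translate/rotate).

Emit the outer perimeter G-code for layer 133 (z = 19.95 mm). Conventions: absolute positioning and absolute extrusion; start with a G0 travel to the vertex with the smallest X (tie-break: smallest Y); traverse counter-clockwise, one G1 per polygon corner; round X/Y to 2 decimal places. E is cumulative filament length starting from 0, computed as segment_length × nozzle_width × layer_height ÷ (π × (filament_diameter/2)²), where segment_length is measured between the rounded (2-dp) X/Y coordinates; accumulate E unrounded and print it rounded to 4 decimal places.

G0 X3.50 Y16.00 Z19.95
G1 X3.73 Y14.85 E0.0293
G1 X4.38 Y13.88 E0.0584
G1 X5.35 Y13.23 E0.0875
G1 X6.50 Y13.00 E0.1168
G1 X7.65 Y13.23 E0.1460
G1 X8.62 Y13.88 E0.1751
G1 X9.27 Y14.85 E0.2043
G1 X9.50 Y16.00 E0.2335
G1 X9.27 Y17.15 E0.2628
G1 X8.62 Y18.12 E0.2919
G1 X7.65 Y18.77 E0.3210
G1 X6.50 Y19.00 E0.3503
G1 X5.35 Y18.77 E0.3795
G1 X4.38 Y18.12 E0.4087
G1 X3.73 Y17.15 E0.4378
G1 X3.50 Y16.00 E0.4671

At z = 19.95 mm: the cube is absent (z outside [0, 19.5]); the cylinder at (6.5, 16): section is a regular 16-gon, circumradius r=3; Combining (union): only the r=3 cylinder at (6.5, 16) is present, so the union is just that shape — 1 connected region. The outline is a single polygon with 16 vertices. Extrusion per mm of travel: 0.4 × 0.15 / (π × 0.875²) = 0.024945. Accumulating E over each segment gives final E = 0.4671.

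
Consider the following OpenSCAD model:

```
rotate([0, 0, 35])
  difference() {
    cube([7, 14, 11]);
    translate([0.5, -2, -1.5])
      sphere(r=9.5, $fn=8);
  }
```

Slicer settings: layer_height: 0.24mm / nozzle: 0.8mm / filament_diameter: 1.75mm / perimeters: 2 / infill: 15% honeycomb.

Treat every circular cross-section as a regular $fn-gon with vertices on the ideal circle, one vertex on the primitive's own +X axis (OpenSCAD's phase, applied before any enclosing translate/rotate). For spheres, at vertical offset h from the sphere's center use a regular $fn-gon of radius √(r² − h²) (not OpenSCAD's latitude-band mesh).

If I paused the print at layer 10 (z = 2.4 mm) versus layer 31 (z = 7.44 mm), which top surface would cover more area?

Layer 10 (z = 2.4): the cube (footprint 7×14) is included at this height (area 98.00 mm²); the r=9.5 sphere at (0.5, -2) slices to a regular 8-gon of circumradius 8.663 (√(r²−h²) with h=3.9 from center) (area = (8/2)·8.663²·sin(360°/8) = 212.25 mm²); Subtracting the remaining from the first: starting from the 7×14 cube (98.00 mm²), the r=9.5 sphere at (0.5, -2) partially overlaps it — only the 37.70 mm² overlap (of its 212.25 mm²) is removed, clipping the outline — area = 60.30 mm²; (rotated 35° about Z; rotation is an isometry so areas/perimeters/island counts are preserved). So its area = 60.30 mm². Layer 31 (z = 7.44): the 7×14 cube contributes its full rectangle (area 98.00 mm²); the r=9.5 sphere at (0.5, -2) contributes a regular 8-gon of circumradius √(9.5²−8.94²) = 3.213 (area = (8/2)·3.213²·sin(360°/8) = 29.21 mm²); Taking the first minus the rest: starting from the 7×14 cube (98.00 mm²), the r=9.5 sphere at (0.5, -2) partially overlaps it — only the 2.26 mm² overlap (of its 29.21 mm²) is removed, clipping the outline — area = 95.74 mm²; (whole slice rotated 35° about Z — lengths, areas and connectivity unchanged). So its area = 95.74 mm². Layer 31 is larger (95.74 vs 60.30 mm²).

layer 31 (z = 7.44 mm)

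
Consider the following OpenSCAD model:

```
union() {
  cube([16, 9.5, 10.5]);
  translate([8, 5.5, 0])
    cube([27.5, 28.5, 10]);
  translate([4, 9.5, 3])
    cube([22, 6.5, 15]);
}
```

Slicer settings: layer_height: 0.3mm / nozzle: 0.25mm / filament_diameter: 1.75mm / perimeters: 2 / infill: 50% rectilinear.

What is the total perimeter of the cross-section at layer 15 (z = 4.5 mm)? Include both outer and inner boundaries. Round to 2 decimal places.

At z = 4.5 mm: the 16×9.5 cube contributes its full rectangle (perimeter 51.00 mm); the cube at (8, 5.5) is present — its section is the full 27.5×28.5 rectangle (perimeter 112.00 mm); the 22×6.5 cube at (4, 9.5) contributes its full rectangle (perimeter 57.00 mm); Merging all regions: the regions partially overlap (shared area 149.00 mm²), so the edge portions inside another operand are dropped and the merged outline is re-measured after clipping — boundary = 139.00 mm. Overall, the cross-section is a single solid region. Total boundary length (outer) = 139.00 mm.

139.00 mm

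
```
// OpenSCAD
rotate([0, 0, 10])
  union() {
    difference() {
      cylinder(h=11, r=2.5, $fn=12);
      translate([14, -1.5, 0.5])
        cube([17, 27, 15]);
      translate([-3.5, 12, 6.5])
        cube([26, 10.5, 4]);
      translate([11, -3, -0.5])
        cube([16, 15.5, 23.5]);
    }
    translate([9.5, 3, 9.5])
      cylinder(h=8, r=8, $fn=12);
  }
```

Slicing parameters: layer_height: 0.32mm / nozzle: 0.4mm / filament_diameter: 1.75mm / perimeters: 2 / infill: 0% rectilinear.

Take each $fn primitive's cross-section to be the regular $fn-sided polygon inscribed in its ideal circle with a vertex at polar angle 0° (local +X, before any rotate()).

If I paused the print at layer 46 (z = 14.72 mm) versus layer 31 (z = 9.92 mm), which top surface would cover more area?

layer 31 (z = 9.92 mm)

Layer 46 (z = 14.72): the cylinder is absent (z outside [0, 11]); the 17×27 cube at (14, -1.5) contributes its full rectangle (area 459.00 mm²); the cube at (-3.5, 12) is not intersected at this z (z outside [6.5, 10.5]); the cube at (11, -3) (footprint 16×15.5) is included at this height (area 248.00 mm²); After the difference (first − rest): the first operand is absent here, so nothing remains; the r=8 cylinder at (9.5, 3) gives a regular 12-gon of circumradius 8 (constant along its height) (area = (12/2)·8.000²·sin(360°/12) = 192.00 mm²); Taking the union: only the r=8 cylinder at (9.5, 3) is present, so the union is just that shape — area = 192.00 mm²; (whole slice rotated 10° about Z — lengths, areas and connectivity unchanged). So its area = 192.00 mm². Layer 31 (z = 9.92): the cylinder: section is a regular 12-gon, circumradius r=2.5 (area = (12/2)·2.500²·sin(360°/12) = 18.75 mm²); the cube at (14, -1.5) (footprint 17×27) is included at this height (area 459.00 mm²); the cube at (-3.5, 12) is present — its section is the full 26×10.5 rectangle (area 273.00 mm²); the 16×15.5 cube at (11, -3) contributes its full rectangle (area 248.00 mm²); Subtracting the remaining from the first: starting from the r=2.5 cylinder (18.75 mm²), the 17×27 cube at (14, -1.5) misses the remaining region (no effect); the 26×10.5 cube at (-3.5, 12) misses the remaining region (no effect); the 16×15.5 cube at (11, -3) misses the remaining region (no effect) — area = 18.75 mm²; the r=8 cylinder at (9.5, 3) contributes a regular 12-gon of circumradius 8 (area = (12/2)·8.000²·sin(360°/12) = 192.00 mm²); Combining (union): the regions partially overlap — summed areas 210.75 mm² minus the doubly-counted overlap 0.31 mm² gives 210.44 mm² — area = 210.44 mm²; (rotated 10° about Z; rotation is an isometry so areas/perimeters/island counts are preserved). So its area = 210.44 mm². Layer 31 is larger (210.44 vs 192.00 mm²).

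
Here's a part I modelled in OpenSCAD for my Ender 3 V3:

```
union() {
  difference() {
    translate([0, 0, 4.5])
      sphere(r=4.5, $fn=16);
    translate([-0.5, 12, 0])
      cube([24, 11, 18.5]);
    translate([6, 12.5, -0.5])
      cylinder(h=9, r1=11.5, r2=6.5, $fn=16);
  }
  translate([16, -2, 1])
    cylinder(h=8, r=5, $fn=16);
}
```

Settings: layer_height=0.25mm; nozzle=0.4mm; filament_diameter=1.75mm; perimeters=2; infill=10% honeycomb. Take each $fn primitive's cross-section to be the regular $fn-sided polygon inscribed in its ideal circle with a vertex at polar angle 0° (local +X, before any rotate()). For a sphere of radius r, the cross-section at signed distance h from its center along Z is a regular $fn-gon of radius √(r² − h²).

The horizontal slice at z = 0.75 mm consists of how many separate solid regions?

At z = 0.75 mm: the sphere: section is a regular 16-gon, circumradius = √(r²−h²) = √(4.5²−3.75²) = 2.487; the 24×11 cube at (-0.5, 12) contributes its full rectangle; the cone at (6, 12.5) contributes a regular 16-gon of circumradius 10.806 (interpolated between r1=11.5 and r2=6.5 at t=0.139); Taking the first minus the rest: starting from the r=4.5 sphere, the 24×11 cube at (-0.5, 12) misses the remaining region (no effect); the cone at (6, 12.5) misses the remaining region (no effect) — 1 connected region; the cylinder at (16, -2) is absent (z outside [1, 9]); Combining (union): only that combined region is present, so the union is just that shape — 1 connected region. The result has 1 disconnected region.

1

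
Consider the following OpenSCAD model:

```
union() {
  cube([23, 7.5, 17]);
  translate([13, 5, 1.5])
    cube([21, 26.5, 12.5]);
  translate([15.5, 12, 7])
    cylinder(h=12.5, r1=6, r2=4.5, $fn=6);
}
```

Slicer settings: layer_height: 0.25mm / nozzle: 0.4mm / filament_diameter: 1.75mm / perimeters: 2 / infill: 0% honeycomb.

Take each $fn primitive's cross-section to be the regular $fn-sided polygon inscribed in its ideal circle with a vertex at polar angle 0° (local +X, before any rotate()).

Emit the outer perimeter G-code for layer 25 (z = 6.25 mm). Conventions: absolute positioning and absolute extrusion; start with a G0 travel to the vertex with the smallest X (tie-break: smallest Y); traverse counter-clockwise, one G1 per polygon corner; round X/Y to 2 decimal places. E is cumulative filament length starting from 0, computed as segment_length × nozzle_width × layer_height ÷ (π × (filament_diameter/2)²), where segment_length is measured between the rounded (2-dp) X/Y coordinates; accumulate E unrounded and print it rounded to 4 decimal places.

At z = 6.25 mm: the 23×7.5 cube contributes its full rectangle; the cube at (13, 5) (footprint 21×26.5) is included at this height; the cone at (15.5, 12) is not intersected at this z (z outside [7, 19.5]); Combining (union): the regions partially overlap (shared area 25.00 mm²), so overlapping operands fuse into one piece — 1 connected region. The outline is a single polygon with 8 vertices. Extrusion per mm of travel: 0.4 × 0.25 / (π × 0.875²) = 0.041575. Accumulating E over each segment gives final E = 5.4463.

G0 X0.00 Y0.00 Z6.25
G1 X23.00 Y0.00 E0.9562
G1 X23.00 Y5.00 E1.1641
G1 X34.00 Y5.00 E1.6214
G1 X34.00 Y31.50 E2.7232
G1 X13.00 Y31.50 E3.5963
G1 X13.00 Y7.50 E4.5941
G1 X0.00 Y7.50 E5.1345
G1 X0.00 Y0.00 E5.4463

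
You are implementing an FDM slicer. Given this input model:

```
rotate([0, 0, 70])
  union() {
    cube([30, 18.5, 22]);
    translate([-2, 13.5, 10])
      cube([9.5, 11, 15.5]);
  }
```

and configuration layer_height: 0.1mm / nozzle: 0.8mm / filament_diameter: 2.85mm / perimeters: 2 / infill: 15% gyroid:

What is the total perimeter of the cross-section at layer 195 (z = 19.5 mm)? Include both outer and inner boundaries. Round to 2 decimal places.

At z = 19.5 mm: the 30×18.5 cube contributes its full rectangle (perimeter 97.00 mm); the 9.5×11 cube at (-2, 13.5) contributes its full rectangle (perimeter 41.00 mm); Merging all regions: the regions partially overlap (shared area 37.50 mm²), so the edge portions inside another operand are dropped and the merged outline is re-measured after clipping — boundary = 113.00 mm; (rotated 70° about Z; rotation is an isometry so areas/perimeters/island counts are preserved). Overall, the cross-section is a single solid region. Total boundary length (outer) = 113.00 mm.

113.00 mm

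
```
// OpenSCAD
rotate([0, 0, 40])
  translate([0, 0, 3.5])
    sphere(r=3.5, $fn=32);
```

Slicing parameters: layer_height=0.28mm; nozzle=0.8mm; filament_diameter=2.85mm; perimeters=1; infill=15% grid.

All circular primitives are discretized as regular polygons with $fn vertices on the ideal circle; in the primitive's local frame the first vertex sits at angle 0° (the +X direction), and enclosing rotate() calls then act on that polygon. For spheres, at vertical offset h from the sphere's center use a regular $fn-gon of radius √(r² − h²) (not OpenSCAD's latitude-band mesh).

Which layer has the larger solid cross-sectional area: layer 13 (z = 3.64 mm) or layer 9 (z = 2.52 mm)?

Layer 13 (z = 3.64): the r=3.5 sphere contributes a regular 32-gon of circumradius √(3.5²−0.14²) = 3.497 (area = (32/2)·3.497²·sin(360°/32) = 38.18 mm²); (rotated 40° about Z; rotation is an isometry so areas/perimeters/island counts are preserved). So its area = 38.18 mm². Layer 9 (z = 2.52): the sphere: section is a regular 32-gon, circumradius = √(r²−h²) = √(3.5²−0.98²) = 3.360 (area = (32/2)·3.360²·sin(360°/32) = 35.24 mm²); (rotated 40° about Z; rotation is an isometry so areas/perimeters/island counts are preserved). So its area = 35.24 mm². Layer 13 is larger (38.18 vs 35.24 mm²).

layer 13 (z = 3.64 mm)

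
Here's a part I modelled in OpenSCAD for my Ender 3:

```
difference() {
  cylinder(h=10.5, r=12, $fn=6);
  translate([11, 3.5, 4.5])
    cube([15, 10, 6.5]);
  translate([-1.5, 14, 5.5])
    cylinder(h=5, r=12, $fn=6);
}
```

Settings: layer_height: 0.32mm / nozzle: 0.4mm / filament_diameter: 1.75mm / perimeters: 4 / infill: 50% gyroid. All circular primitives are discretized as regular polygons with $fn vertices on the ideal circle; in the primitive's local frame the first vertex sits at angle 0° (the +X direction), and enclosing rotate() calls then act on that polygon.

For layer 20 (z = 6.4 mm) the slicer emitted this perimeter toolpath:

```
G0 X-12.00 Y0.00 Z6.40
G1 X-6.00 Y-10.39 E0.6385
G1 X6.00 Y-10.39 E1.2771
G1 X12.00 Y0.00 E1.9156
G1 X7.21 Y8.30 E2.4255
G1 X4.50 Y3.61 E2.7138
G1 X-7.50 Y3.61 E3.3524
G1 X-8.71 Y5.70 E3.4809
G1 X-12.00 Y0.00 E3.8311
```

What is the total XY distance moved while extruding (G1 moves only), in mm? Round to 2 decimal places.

Sum the Euclidean lengths of each G1 segment: total = 71.99 mm.

71.99 mm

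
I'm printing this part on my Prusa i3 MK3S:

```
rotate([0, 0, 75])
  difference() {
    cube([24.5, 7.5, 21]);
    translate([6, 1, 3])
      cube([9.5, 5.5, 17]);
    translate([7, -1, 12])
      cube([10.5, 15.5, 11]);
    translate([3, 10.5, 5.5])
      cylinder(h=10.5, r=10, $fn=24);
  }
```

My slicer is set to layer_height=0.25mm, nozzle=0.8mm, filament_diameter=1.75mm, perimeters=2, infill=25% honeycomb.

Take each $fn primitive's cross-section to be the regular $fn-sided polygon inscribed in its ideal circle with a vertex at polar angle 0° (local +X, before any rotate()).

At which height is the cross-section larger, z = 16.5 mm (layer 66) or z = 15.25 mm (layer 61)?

Layer 66 (z = 16.5): the cube (footprint 24.5×7.5) is included at this height (area 183.75 mm²); the 9.5×5.5 cube at (6, 1) contributes its full rectangle (area 52.25 mm²); the cube at (7, -1) is present — its section is the full 10.5×15.5 rectangle (area 162.75 mm²); the cylinder at (3, 10.5) is not intersected at this z (z outside [5.5, 16]); Subtracting the remaining from the first: starting from the 24.5×7.5 cube (183.75 mm²), the 9.5×5.5 cube at (6, 1) lies wholly inside it (removes its full 52.25 mm² and its 30.00 mm outline becomes a hole wall); the 10.5×15.5 cube at (7, -1) partially overlaps it — only the 32.00 mm² overlap (of its 162.75 mm²) is removed, clipping the outline — area = 99.50 mm²; (rotated 75° about Z; rotation is an isometry so areas/perimeters/island counts are preserved). So its area = 99.50 mm². Layer 61 (z = 15.25): the 24.5×7.5 cube contributes its full rectangle (area 183.75 mm²); the 9.5×5.5 cube at (6, 1) contributes its full rectangle (area 52.25 mm²); the cube at (7, -1) is present — its section is the full 10.5×15.5 rectangle (area 162.75 mm²); the r=10 cylinder at (3, 10.5) contributes a regular 24-gon of circumradius 10 (area = (24/2)·10.000²·sin(360°/24) = 310.58 mm²); After the difference (first − rest): starting from the 24.5×7.5 cube (183.75 mm²), the 9.5×5.5 cube at (6, 1) lies wholly inside it (removes its full 52.25 mm² and its 30.00 mm outline becomes a hole wall); the 10.5×15.5 cube at (7, -1) partially overlaps it — only the 32.00 mm² overlap (of its 162.75 mm²) is removed, clipping the outline; the r=10 cylinder at (3, 10.5) partially overlaps it — only the 41.77 mm² overlap (of its 310.58 mm²) is removed, clipping the outline — area = 57.73 mm²; (rotated 75° about Z; rotation is an isometry so areas/perimeters/island counts are preserved). So its area = 57.73 mm². Layer 66 is larger (99.50 vs 57.73 mm²).

layer 66 (z = 16.5 mm)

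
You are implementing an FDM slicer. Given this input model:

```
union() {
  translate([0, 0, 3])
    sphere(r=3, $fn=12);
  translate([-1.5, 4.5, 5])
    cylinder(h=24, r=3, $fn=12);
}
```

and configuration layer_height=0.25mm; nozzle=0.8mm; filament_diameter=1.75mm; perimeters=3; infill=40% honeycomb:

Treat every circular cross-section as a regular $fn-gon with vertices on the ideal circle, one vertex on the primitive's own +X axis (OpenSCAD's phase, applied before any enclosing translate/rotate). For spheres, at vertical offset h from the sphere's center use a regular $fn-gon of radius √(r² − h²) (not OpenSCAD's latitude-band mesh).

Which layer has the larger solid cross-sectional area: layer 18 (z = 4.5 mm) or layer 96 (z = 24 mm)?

Layer 18 (z = 4.5): the r=3 sphere slices to a regular 12-gon of circumradius 2.598 (√(r²−h²) with h=1.5 from center) (area = (12/2)·2.598²·sin(360°/12) = 20.25 mm²); the cylinder at (-1.5, 4.5) does not reach this height (z outside [5, 29]); Merging all regions: only the r=3 sphere is present, so the union is just that shape — area = 20.25 mm². So its area = 20.25 mm². Layer 96 (z = 24): the sphere does not reach this height (|z−center|=21.000 > r=3); the cylinder at (-1.5, 4.5): section is a regular 12-gon, circumradius r=3 (area = (12/2)·3.000²·sin(360°/12) = 27.00 mm²); Taking the union: only the r=3 cylinder at (-1.5, 4.5) is present, so the union is just that shape — area = 27.00 mm². So its area = 27.00 mm². Layer 96 is larger (27.00 vs 20.25 mm²).

layer 96 (z = 24 mm)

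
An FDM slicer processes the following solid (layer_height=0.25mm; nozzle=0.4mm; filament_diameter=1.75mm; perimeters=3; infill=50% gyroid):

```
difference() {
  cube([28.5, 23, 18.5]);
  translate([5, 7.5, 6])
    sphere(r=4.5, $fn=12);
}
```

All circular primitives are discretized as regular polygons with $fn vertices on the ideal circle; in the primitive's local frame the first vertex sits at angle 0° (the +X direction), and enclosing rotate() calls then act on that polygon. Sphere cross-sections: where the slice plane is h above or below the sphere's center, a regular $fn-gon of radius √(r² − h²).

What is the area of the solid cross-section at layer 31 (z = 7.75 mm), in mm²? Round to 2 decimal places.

At z = 7.75 mm: the cube (footprint 28.5×23) is included at this height (area 655.50 mm²); the r=4.5 sphere at (5, 7.5) contributes a regular 12-gon of circumradius √(4.5²−1.75²) = 4.146 (area = (12/2)·4.146²·sin(360°/12) = 51.56 mm²); Taking the first minus the rest: starting from the 28.5×23 cube (655.50 mm²), the r=4.5 sphere at (5, 7.5) lies wholly inside it (removes its full 51.56 mm² and its 25.75 mm outline becomes a hole wall) — area = 603.94 mm². Overall, the cross-section is one region with 1 hole. Net area = 603.94 mm².

603.94 mm²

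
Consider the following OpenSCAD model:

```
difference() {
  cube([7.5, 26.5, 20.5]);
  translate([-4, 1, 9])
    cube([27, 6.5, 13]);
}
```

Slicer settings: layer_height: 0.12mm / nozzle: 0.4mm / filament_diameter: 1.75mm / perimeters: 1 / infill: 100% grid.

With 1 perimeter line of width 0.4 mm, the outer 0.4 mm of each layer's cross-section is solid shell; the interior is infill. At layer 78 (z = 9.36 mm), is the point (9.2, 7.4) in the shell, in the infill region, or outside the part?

outside

At z = 9.36 mm: the cube (footprint 7.5×26.5) is included at this height; the cube at (-4, 1) (footprint 27×6.5) is included at this height; After the difference (first − rest): starting from the 7.5×26.5 cube, the 27×6.5 cube at (-4, 1) partially overlaps it — only the 48.75 mm² overlap (of its 175.50 mm²) is removed, clipping the outline — 2 connected regions. Overall, the cross-section has 2 separate islands. The nearest boundary edge runs (7.50, 26.50)→(7.50, 7.50); distance from the point to it = 1.70 mm. The point is not inside any of the regions above, so it lies outside the cross-section (1.70 mm from the nearest boundary).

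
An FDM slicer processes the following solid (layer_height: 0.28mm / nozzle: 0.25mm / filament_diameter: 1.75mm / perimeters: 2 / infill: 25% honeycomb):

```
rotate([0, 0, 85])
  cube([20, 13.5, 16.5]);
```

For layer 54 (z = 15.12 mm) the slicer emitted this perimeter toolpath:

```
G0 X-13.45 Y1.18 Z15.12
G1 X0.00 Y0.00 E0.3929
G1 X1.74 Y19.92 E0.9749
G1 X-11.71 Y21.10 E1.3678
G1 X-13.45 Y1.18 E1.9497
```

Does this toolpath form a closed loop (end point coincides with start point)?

yes

Start point (G0): (-13.45, 1.18). End point (last G1): the path returns to the start — closed.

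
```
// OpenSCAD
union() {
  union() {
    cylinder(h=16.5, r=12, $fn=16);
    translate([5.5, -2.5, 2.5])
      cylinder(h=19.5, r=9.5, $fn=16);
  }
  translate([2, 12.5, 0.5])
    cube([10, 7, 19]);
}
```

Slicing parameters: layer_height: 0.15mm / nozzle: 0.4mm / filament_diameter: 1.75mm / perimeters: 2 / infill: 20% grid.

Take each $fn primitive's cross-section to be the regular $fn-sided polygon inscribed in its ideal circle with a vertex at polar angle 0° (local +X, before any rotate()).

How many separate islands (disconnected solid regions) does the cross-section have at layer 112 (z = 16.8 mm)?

At z = 16.8 mm: the cylinder is absent (z outside [0, 16.5]); the r=9.5 cylinder at (5.5, -2.5) contributes a regular 16-gon of circumradius 9.5; Combining (union): only the r=9.5 cylinder at (5.5, -2.5) is present, so the union is just that shape — 1 connected region; the cube at (2, 12.5) is present — its section is the full 10×7 rectangle; Taking the union: the 2 present regions are separate (no shared area or edge), so areas and boundary lengths simply add and each stays a separate island — 2 connected regions. Overall, the cross-section has 2 separate islands. Island count = 2.

2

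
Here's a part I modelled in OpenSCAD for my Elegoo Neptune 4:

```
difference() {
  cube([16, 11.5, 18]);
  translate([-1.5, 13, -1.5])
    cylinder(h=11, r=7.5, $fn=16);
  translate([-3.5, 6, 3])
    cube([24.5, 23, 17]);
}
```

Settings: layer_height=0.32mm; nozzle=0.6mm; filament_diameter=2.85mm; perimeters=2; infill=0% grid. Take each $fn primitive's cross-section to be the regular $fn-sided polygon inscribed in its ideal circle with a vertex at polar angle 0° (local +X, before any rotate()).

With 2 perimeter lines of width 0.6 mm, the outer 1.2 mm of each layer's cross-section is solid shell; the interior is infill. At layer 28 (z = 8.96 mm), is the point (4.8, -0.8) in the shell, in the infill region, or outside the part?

At z = 8.96 mm: the cube is present — its section is the full 16×11.5 rectangle; the r=7.5 cylinder at (-1.5, 13) contributes a regular 16-gon of circumradius 7.5; the cube at (-3.5, 6) is present — its section is the full 24.5×23 rectangle; Subtracting the remaining from the first: starting from the 16×11.5 cube, the r=7.5 cylinder at (-1.5, 13) partially overlaps it — only the 23.25 mm² overlap (of its 172.21 mm²) is removed, clipping the outline; the 24.5×23 cube at (-3.5, 6) partially overlaps it — only the 64.85 mm² overlap (of its 563.50 mm²) is removed, clipping the outline — 1 connected region. Overall, the cross-section is a single solid region. The nearest boundary edge runs (16.00, 0.00)→(0.00, 0.00); distance from the point to it = 0.80 mm. The point is not inside any of the regions above, so it lies outside the cross-section (0.80 mm from the nearest boundary).

outside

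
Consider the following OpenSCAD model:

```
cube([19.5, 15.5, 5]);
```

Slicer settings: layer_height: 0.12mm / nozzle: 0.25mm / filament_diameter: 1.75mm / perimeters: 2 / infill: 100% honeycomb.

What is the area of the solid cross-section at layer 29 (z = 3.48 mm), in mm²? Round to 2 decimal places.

302.25 mm²

At z = 3.48 mm: the cube (footprint 19.5×15.5) is included at this height (area 302.25 mm²). Overall, the cross-section is a single solid region. Net area = 302.25 mm².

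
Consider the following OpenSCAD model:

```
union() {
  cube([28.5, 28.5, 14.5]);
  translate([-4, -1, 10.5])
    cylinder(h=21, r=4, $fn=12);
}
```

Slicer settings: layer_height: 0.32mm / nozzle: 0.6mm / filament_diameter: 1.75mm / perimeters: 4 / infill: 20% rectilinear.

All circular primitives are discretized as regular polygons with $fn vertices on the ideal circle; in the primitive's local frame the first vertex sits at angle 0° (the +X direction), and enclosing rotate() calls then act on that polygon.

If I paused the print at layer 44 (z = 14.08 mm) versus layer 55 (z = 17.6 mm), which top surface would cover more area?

Layer 44 (z = 14.08): the cube (footprint 28.5×28.5) is included at this height (area 812.25 mm²); the r=4 cylinder at (-4, -1) gives a regular 12-gon of circumradius 4 (constant along its height) (area = (12/2)·4.000²·sin(360°/12) = 48.00 mm²); Combining (union): the 2 present regions are separate (no shared area or edge), so areas and boundary lengths simply add and each stays a separate island — area = 860.25 mm². So its area = 860.25 mm². Layer 55 (z = 17.6): the cube is absent (z outside [0, 14.5]); the cylinder at (-4, -1): section is a regular 12-gon, circumradius r=4 (area = (12/2)·4.000²·sin(360°/12) = 48.00 mm²); Combining (union): only the r=4 cylinder at (-4, -1) is present, so the union is just that shape — area = 48.00 mm². So its area = 48.00 mm². Layer 44 is larger (860.25 vs 48.00 mm²).

layer 44 (z = 14.08 mm)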